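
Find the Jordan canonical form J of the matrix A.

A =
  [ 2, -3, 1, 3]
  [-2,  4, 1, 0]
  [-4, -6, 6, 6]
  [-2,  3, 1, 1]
J_1(1) ⊕ J_2(4) ⊕ J_1(4)

The characteristic polynomial is
  det(x·I − A) = x^4 - 13*x^3 + 60*x^2 - 112*x + 64 = (x - 4)^3*(x - 1)

Eigenvalues and multiplicities (the geometric multiplicity of λ is n − rank(A − λI), which equals the number of Jordan blocks for λ):
  λ = 1: algebraic multiplicity = 1, geometric multiplicity = 1
  λ = 4: algebraic multiplicity = 3, geometric multiplicity = 2

Determining the block sizes for each eigenvalue:
  λ = 1: one block (gm = 1), so the single block has size am = 1 → block sizes [1]
  λ = 4: 2 blocks summing to 3 forces exactly one block of size 2 and the rest size 1 → block sizes [2, 1]

Assembling the blocks gives a Jordan form
J =
  [1, 0, 0, 0]
  [0, 4, 1, 0]
  [0, 0, 4, 0]
  [0, 0, 0, 4]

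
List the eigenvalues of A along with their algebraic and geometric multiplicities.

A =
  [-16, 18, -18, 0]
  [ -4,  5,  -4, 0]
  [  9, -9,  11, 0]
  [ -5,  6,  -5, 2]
λ = -1: alg = 2, geom = 1; λ = 2: alg = 2, geom = 2

Step 1 — factor the characteristic polynomial to read off the algebraic multiplicities:
  χ_A(x) = (x - 2)^2*(x + 1)^2

Step 2 — compute geometric multiplicities via the rank-nullity identity g(λ) = n − rank(A − λI):
  rank(A − (-1)·I) = 3, so dim ker(A − (-1)·I) = n − 3 = 1
  rank(A − (2)·I) = 2, so dim ker(A − (2)·I) = n − 2 = 2

Summary:
  λ = -1: algebraic multiplicity = 2, geometric multiplicity = 1
  λ = 2: algebraic multiplicity = 2, geometric multiplicity = 2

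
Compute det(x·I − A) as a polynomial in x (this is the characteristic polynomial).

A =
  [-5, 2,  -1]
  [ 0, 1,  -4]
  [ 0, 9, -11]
x^3 + 15*x^2 + 75*x + 125

Expanding det(x·I − A) (e.g. by cofactor expansion or by noting that A is similar to its Jordan form J, which has the same characteristic polynomial as A) gives
  χ_A(x) = x^3 + 15*x^2 + 75*x + 125
which factors as (x + 5)^3. The eigenvalues (with algebraic multiplicities) are λ = -5 with multiplicity 3.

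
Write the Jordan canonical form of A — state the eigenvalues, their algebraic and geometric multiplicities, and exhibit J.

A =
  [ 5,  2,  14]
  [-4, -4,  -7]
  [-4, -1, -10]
J_2(-3) ⊕ J_1(-3)

The characteristic polynomial is
  det(x·I − A) = x^3 + 9*x^2 + 27*x + 27 = (x + 3)^3

Eigenvalues and multiplicities (the geometric multiplicity of λ is n − rank(A − λI), which equals the number of Jordan blocks for λ):
  λ = -3: algebraic multiplicity = 3, geometric multiplicity = 2

Determining the block sizes for each eigenvalue:
  λ = -3: 2 blocks summing to 3 forces exactly one block of size 2 and the rest size 1 → block sizes [2, 1]

Assembling the blocks gives a Jordan form
J =
  [-3,  1,  0]
  [ 0, -3,  0]
  [ 0,  0, -3]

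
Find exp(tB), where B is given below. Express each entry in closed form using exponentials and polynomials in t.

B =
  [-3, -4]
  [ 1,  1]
e^{tB} =
  [-2*t*exp(-t) + exp(-t), -4*t*exp(-t)]
  [t*exp(-t), 2*t*exp(-t) + exp(-t)]

Strategy: write B = P · J · P⁻¹ where J is a Jordan canonical form, so e^{tB} = P · e^{tJ} · P⁻¹, and e^{tJ} can be computed block-by-block.

B has Jordan form
J =
  [-1,  1]
  [ 0, -1]
(up to reordering of blocks).

Per-block formulas:
  For a 2×2 Jordan block J_2(-1): exp(t · J_2(-1)) = e^(-1t)·(I + t·N), where N is the 2×2 nilpotent shift.

After assembling e^{tJ} and conjugating by P, we get:

e^{tB} =
  [-2*t*exp(-t) + exp(-t), -4*t*exp(-t)]
  [t*exp(-t), 2*t*exp(-t) + exp(-t)]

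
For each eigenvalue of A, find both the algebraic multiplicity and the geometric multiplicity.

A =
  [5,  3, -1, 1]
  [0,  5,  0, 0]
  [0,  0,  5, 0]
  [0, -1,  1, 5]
λ = 5: alg = 4, geom = 2

Step 1 — factor the characteristic polynomial to read off the algebraic multiplicities:
  χ_A(x) = (x - 5)^4

Step 2 — compute geometric multiplicities via the rank-nullity identity g(λ) = n − rank(A − λI):
  rank(A − (5)·I) = 2, so dim ker(A − (5)·I) = n − 2 = 2

Summary:
  λ = 5: algebraic multiplicity = 4, geometric multiplicity = 2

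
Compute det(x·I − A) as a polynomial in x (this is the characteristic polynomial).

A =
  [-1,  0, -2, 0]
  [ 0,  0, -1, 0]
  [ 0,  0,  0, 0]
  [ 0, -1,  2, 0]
x^4 + x^3

Expanding det(x·I − A) (e.g. by cofactor expansion or by noting that A is similar to its Jordan form J, which has the same characteristic polynomial as A) gives
  χ_A(x) = x^4 + x^3
which factors as x^3*(x + 1). The eigenvalues (with algebraic multiplicities) are λ = -1 with multiplicity 1, λ = 0 with multiplicity 3.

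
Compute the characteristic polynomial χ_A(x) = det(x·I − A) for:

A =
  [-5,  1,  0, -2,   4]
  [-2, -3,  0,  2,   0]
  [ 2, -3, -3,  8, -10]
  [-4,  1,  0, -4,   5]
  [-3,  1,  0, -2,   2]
x^5 + 13*x^4 + 67*x^3 + 171*x^2 + 216*x + 108

Expanding det(x·I − A) (e.g. by cofactor expansion or by noting that A is similar to its Jordan form J, which has the same characteristic polynomial as A) gives
  χ_A(x) = x^5 + 13*x^4 + 67*x^3 + 171*x^2 + 216*x + 108
which factors as (x + 2)^2*(x + 3)^3. The eigenvalues (with algebraic multiplicities) are λ = -3 with multiplicity 3, λ = -2 with multiplicity 2.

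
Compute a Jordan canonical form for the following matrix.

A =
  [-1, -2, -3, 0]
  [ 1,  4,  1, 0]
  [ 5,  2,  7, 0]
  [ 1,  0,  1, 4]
J_1(2) ⊕ J_2(4) ⊕ J_1(4)

The characteristic polynomial is
  det(x·I − A) = x^4 - 14*x^3 + 72*x^2 - 160*x + 128 = (x - 4)^3*(x - 2)

Eigenvalues and multiplicities (the geometric multiplicity of λ is n − rank(A − λI), which equals the number of Jordan blocks for λ):
  λ = 2: algebraic multiplicity = 1, geometric multiplicity = 1
  λ = 4: algebraic multiplicity = 3, geometric multiplicity = 2

Determining the block sizes for each eigenvalue:
  λ = 2: one block (gm = 1), so the single block has size am = 1 → block sizes [1]
  λ = 4: 2 blocks summing to 3 forces exactly one block of size 2 and the rest size 1 → block sizes [2, 1]

Assembling the blocks gives a Jordan form
J =
  [2, 0, 0, 0]
  [0, 4, 1, 0]
  [0, 0, 4, 0]
  [0, 0, 0, 4]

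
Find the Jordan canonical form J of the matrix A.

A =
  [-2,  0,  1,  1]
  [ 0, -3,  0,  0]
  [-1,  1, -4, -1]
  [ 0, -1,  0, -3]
J_2(-3) ⊕ J_2(-3)

The characteristic polynomial is
  det(x·I − A) = x^4 + 12*x^3 + 54*x^2 + 108*x + 81 = (x + 3)^4

Eigenvalues and multiplicities (the geometric multiplicity of λ is n − rank(A − λI), which equals the number of Jordan blocks for λ):
  λ = -3: algebraic multiplicity = 4, geometric multiplicity = 2

Determining the block sizes for each eigenvalue:
  λ = -3: with am = 4 and gm = 2, the partition is not yet determined (e.g. several partitions of 4 into 2 parts exist). Let N = A − (-3)·I. Computing rank(N^1) = 2, rank(N^2) = 0; the number of blocks of size ≥ j is rank(N^{j−1}) − rank(N^j), giving [2, 2]. So we have 2 block(s) of size 2 → block sizes [2, 2]

Assembling the blocks gives a Jordan form
J =
  [-3,  1,  0,  0]
  [ 0, -3,  0,  0]
  [ 0,  0, -3,  1]
  [ 0,  0,  0, -3]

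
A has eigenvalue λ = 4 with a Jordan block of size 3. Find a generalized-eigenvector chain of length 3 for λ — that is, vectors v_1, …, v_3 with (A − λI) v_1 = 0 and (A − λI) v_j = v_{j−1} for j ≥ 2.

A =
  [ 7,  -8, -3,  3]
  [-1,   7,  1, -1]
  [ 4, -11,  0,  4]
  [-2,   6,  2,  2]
A Jordan chain for λ = 4 of length 3:
v_1 = (-1, 0, -1, 0)ᵀ
v_2 = (3, -1, 4, -2)ᵀ
v_3 = (1, 0, 0, 0)ᵀ

Let N = A − (4)·I. We want v_3 with N^3 v_3 = 0 but N^2 v_3 ≠ 0; then v_{j-1} := N · v_j for j = 3, …, 2.

Pick v_3 = (1, 0, 0, 0)ᵀ.
Then v_2 = N · v_3 = (3, -1, 4, -2)ᵀ.
Then v_1 = N · v_2 = (-1, 0, -1, 0)ᵀ.

Sanity check: (A − (4)·I) v_1 = (0, 0, 0, 0)ᵀ = 0. ✓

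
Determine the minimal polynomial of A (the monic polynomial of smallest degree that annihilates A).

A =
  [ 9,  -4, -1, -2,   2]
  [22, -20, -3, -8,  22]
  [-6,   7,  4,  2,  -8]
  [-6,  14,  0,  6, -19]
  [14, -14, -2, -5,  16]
x^3 - 9*x^2 + 27*x - 27

The characteristic polynomial is χ_A(x) = (x - 3)^5, so the eigenvalues are known. The minimal polynomial is
  m_A(x) = Π_λ (x − λ)^{k_λ}
where k_λ is the size of the *largest* Jordan block for λ (equivalently, the smallest k with (A − λI)^k v = 0 for every generalised eigenvector v of λ).

  λ = 3: largest Jordan block has size 3, contributing (x − 3)^3

So m_A(x) = (x - 3)^3 = x^3 - 9*x^2 + 27*x - 27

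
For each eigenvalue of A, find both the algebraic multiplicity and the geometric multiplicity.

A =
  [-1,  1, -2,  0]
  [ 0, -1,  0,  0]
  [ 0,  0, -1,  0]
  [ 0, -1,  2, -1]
λ = -1: alg = 4, geom = 3

Step 1 — factor the characteristic polynomial to read off the algebraic multiplicities:
  χ_A(x) = (x + 1)^4

Step 2 — compute geometric multiplicities via the rank-nullity identity g(λ) = n − rank(A − λI):
  rank(A − (-1)·I) = 1, so dim ker(A − (-1)·I) = n − 1 = 3

Summary:
  λ = -1: algebraic multiplicity = 4, geometric multiplicity = 3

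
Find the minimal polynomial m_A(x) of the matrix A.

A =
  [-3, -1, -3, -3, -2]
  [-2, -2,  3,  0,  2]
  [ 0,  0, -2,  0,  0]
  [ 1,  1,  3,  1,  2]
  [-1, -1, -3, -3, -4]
x^3 + 6*x^2 + 12*x + 8

The characteristic polynomial is χ_A(x) = (x + 2)^5, so the eigenvalues are known. The minimal polynomial is
  m_A(x) = Π_λ (x − λ)^{k_λ}
where k_λ is the size of the *largest* Jordan block for λ (equivalently, the smallest k with (A − λI)^k v = 0 for every generalised eigenvector v of λ).

  λ = -2: largest Jordan block has size 3, contributing (x + 2)^3

So m_A(x) = (x + 2)^3 = x^3 + 6*x^2 + 12*x + 8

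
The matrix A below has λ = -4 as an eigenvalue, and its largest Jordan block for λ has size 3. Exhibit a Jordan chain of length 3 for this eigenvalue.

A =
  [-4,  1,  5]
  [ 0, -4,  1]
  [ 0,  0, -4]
A Jordan chain for λ = -4 of length 3:
v_1 = (1, 0, 0)ᵀ
v_2 = (5, 1, 0)ᵀ
v_3 = (0, 0, 1)ᵀ

Let N = A − (-4)·I. We want v_3 with N^3 v_3 = 0 but N^2 v_3 ≠ 0; then v_{j-1} := N · v_j for j = 3, …, 2.

Pick v_3 = (0, 0, 1)ᵀ.
Then v_2 = N · v_3 = (5, 1, 0)ᵀ.
Then v_1 = N · v_2 = (1, 0, 0)ᵀ.

Sanity check: (A − (-4)·I) v_1 = (0, 0, 0)ᵀ = 0. ✓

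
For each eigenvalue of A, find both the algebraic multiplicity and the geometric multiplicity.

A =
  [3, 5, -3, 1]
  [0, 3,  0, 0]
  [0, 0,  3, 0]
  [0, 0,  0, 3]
λ = 3: alg = 4, geom = 3

Step 1 — factor the characteristic polynomial to read off the algebraic multiplicities:
  χ_A(x) = (x - 3)^4

Step 2 — compute geometric multiplicities via the rank-nullity identity g(λ) = n − rank(A − λI):
  rank(A − (3)·I) = 1, so dim ker(A − (3)·I) = n − 1 = 3

Summary:
  λ = 3: algebraic multiplicity = 4, geometric multiplicity = 3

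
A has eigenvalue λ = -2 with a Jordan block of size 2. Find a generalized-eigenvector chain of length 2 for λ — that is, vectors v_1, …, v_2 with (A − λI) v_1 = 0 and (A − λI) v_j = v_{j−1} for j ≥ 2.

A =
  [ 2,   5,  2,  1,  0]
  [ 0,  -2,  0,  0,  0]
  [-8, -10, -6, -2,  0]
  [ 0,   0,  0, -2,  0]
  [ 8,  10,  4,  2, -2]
A Jordan chain for λ = -2 of length 2:
v_1 = (4, 0, -8, 0, 8)ᵀ
v_2 = (1, 0, 0, 0, 0)ᵀ

Let N = A − (-2)·I. We want v_2 with N^2 v_2 = 0 but N^1 v_2 ≠ 0; then v_{j-1} := N · v_j for j = 2, …, 2.

Pick v_2 = (1, 0, 0, 0, 0)ᵀ.
Then v_1 = N · v_2 = (4, 0, -8, 0, 8)ᵀ.

Sanity check: (A − (-2)·I) v_1 = (0, 0, 0, 0, 0)ᵀ = 0. ✓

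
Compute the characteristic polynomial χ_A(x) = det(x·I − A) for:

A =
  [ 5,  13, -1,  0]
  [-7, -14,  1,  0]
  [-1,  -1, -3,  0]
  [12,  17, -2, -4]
x^4 + 16*x^3 + 96*x^2 + 256*x + 256

Expanding det(x·I − A) (e.g. by cofactor expansion or by noting that A is similar to its Jordan form J, which has the same characteristic polynomial as A) gives
  χ_A(x) = x^4 + 16*x^3 + 96*x^2 + 256*x + 256
which factors as (x + 4)^4. The eigenvalues (with algebraic multiplicities) are λ = -4 with multiplicity 4.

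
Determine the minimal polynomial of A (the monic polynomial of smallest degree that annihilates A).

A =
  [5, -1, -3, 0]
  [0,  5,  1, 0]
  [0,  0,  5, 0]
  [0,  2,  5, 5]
x^3 - 15*x^2 + 75*x - 125

The characteristic polynomial is χ_A(x) = (x - 5)^4, so the eigenvalues are known. The minimal polynomial is
  m_A(x) = Π_λ (x − λ)^{k_λ}
where k_λ is the size of the *largest* Jordan block for λ (equivalently, the smallest k with (A − λI)^k v = 0 for every generalised eigenvector v of λ).

  λ = 5: largest Jordan block has size 3, contributing (x − 5)^3

So m_A(x) = (x - 5)^3 = x^3 - 15*x^2 + 75*x - 125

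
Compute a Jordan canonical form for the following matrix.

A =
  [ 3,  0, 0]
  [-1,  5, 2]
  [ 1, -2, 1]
J_2(3) ⊕ J_1(3)

The characteristic polynomial is
  det(x·I − A) = x^3 - 9*x^2 + 27*x - 27 = (x - 3)^3

Eigenvalues and multiplicities (the geometric multiplicity of λ is n − rank(A − λI), which equals the number of Jordan blocks for λ):
  λ = 3: algebraic multiplicity = 3, geometric multiplicity = 2

Determining the block sizes for each eigenvalue:
  λ = 3: 2 blocks summing to 3 forces exactly one block of size 2 and the rest size 1 → block sizes [2, 1]

Assembling the blocks gives a Jordan form
J =
  [3, 1, 0]
  [0, 3, 0]
  [0, 0, 3]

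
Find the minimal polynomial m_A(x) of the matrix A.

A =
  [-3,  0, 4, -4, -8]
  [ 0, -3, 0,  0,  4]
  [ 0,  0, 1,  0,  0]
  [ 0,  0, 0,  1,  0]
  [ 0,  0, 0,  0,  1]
x^2 + 2*x - 3

The characteristic polynomial is χ_A(x) = (x - 1)^3*(x + 3)^2, so the eigenvalues are known. The minimal polynomial is
  m_A(x) = Π_λ (x − λ)^{k_λ}
where k_λ is the size of the *largest* Jordan block for λ (equivalently, the smallest k with (A − λI)^k v = 0 for every generalised eigenvector v of λ).

  λ = -3: largest Jordan block has size 1, contributing (x + 3)
  λ = 1: largest Jordan block has size 1, contributing (x − 1)

So m_A(x) = (x - 1)*(x + 3) = x^2 + 2*x - 3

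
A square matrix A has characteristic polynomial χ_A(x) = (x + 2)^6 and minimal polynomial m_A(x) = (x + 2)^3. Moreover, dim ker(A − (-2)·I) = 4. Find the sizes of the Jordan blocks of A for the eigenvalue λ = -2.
Block sizes for λ = -2: [3, 1, 1, 1]

Step 1 — from the characteristic polynomial, algebraic multiplicity of λ = -2 is 6. From dim ker(A − (-2)·I) = 4, there are exactly 4 Jordan blocks for λ = -2.
Step 2 — from the minimal polynomial, the factor (x + 2)^3 tells us the largest block for λ = -2 has size 3.
Step 3 — with total size 6, 4 blocks, and largest block 3, the block sizes (in nonincreasing order) are [3, 1, 1, 1].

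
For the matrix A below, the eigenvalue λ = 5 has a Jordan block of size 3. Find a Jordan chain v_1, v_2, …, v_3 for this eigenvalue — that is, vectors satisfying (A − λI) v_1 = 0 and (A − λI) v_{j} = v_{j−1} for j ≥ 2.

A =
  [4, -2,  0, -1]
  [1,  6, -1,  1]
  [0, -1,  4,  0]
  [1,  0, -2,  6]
A Jordan chain for λ = 5 of length 3:
v_1 = (-2, 1, -1, 0)ᵀ
v_2 = (-1, 1, 0, 1)ᵀ
v_3 = (1, 0, 0, 0)ᵀ

Let N = A − (5)·I. We want v_3 with N^3 v_3 = 0 but N^2 v_3 ≠ 0; then v_{j-1} := N · v_j for j = 3, …, 2.

Pick v_3 = (1, 0, 0, 0)ᵀ.
Then v_2 = N · v_3 = (-1, 1, 0, 1)ᵀ.
Then v_1 = N · v_2 = (-2, 1, -1, 0)ᵀ.

Sanity check: (A − (5)·I) v_1 = (0, 0, 0, 0)ᵀ = 0. ✓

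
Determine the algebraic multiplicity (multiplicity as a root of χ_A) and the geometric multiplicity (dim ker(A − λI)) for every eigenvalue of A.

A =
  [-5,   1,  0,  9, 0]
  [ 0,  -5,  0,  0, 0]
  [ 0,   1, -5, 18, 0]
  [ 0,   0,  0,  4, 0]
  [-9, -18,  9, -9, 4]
λ = -5: alg = 3, geom = 2; λ = 4: alg = 2, geom = 2

Step 1 — factor the characteristic polynomial to read off the algebraic multiplicities:
  χ_A(x) = (x - 4)^2*(x + 5)^3

Step 2 — compute geometric multiplicities via the rank-nullity identity g(λ) = n − rank(A − λI):
  rank(A − (-5)·I) = 3, so dim ker(A − (-5)·I) = n − 3 = 2
  rank(A − (4)·I) = 3, so dim ker(A − (4)·I) = n − 3 = 2

Summary:
  λ = -5: algebraic multiplicity = 3, geometric multiplicity = 2
  λ = 4: algebraic multiplicity = 2, geometric multiplicity = 2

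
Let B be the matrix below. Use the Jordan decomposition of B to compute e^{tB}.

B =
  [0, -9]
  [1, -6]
e^{tB} =
  [3*t*exp(-3*t) + exp(-3*t), -9*t*exp(-3*t)]
  [t*exp(-3*t), -3*t*exp(-3*t) + exp(-3*t)]

Strategy: write B = P · J · P⁻¹ where J is a Jordan canonical form, so e^{tB} = P · e^{tJ} · P⁻¹, and e^{tJ} can be computed block-by-block.

B has Jordan form
J =
  [-3,  1]
  [ 0, -3]
(up to reordering of blocks).

Per-block formulas:
  For a 2×2 Jordan block J_2(-3): exp(t · J_2(-3)) = e^(-3t)·(I + t·N), where N is the 2×2 nilpotent shift.

After assembling e^{tJ} and conjugating by P, we get:

e^{tB} =
  [3*t*exp(-3*t) + exp(-3*t), -9*t*exp(-3*t)]
  [t*exp(-3*t), -3*t*exp(-3*t) + exp(-3*t)]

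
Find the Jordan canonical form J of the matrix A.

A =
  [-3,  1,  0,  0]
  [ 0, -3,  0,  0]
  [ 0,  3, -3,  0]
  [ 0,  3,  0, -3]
J_2(-3) ⊕ J_1(-3) ⊕ J_1(-3)

The characteristic polynomial is
  det(x·I − A) = x^4 + 12*x^3 + 54*x^2 + 108*x + 81 = (x + 3)^4

Eigenvalues and multiplicities (the geometric multiplicity of λ is n − rank(A − λI), which equals the number of Jordan blocks for λ):
  λ = -3: algebraic multiplicity = 4, geometric multiplicity = 3

Determining the block sizes for each eigenvalue:
  λ = -3: 3 blocks summing to 4 forces exactly one block of size 2 and the rest size 1 → block sizes [2, 1, 1]

Assembling the blocks gives a Jordan form
J =
  [-3,  1,  0,  0]
  [ 0, -3,  0,  0]
  [ 0,  0, -3,  0]
  [ 0,  0,  0, -3]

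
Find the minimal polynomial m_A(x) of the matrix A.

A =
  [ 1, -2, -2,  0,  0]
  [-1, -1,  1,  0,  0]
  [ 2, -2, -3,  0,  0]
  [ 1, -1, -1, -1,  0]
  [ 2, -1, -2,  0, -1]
x^3 + 3*x^2 + 3*x + 1

The characteristic polynomial is χ_A(x) = (x + 1)^5, so the eigenvalues are known. The minimal polynomial is
  m_A(x) = Π_λ (x − λ)^{k_λ}
where k_λ is the size of the *largest* Jordan block for λ (equivalently, the smallest k with (A − λI)^k v = 0 for every generalised eigenvector v of λ).

  λ = -1: largest Jordan block has size 3, contributing (x + 1)^3

So m_A(x) = (x + 1)^3 = x^3 + 3*x^2 + 3*x + 1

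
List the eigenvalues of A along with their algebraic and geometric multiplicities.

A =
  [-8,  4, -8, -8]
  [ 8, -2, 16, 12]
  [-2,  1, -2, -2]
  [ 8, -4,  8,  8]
λ = -2: alg = 2, geom = 1; λ = 0: alg = 2, geom = 2

Step 1 — factor the characteristic polynomial to read off the algebraic multiplicities:
  χ_A(x) = x^2*(x + 2)^2

Step 2 — compute geometric multiplicities via the rank-nullity identity g(λ) = n − rank(A − λI):
  rank(A − (-2)·I) = 3, so dim ker(A − (-2)·I) = n − 3 = 1
  rank(A − (0)·I) = 2, so dim ker(A − (0)·I) = n − 2 = 2

Summary:
  λ = -2: algebraic multiplicity = 2, geometric multiplicity = 1
  λ = 0: algebraic multiplicity = 2, geometric multiplicity = 2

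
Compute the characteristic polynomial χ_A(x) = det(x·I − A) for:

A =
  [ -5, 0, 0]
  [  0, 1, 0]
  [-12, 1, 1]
x^3 + 3*x^2 - 9*x + 5

Expanding det(x·I − A) (e.g. by cofactor expansion or by noting that A is similar to its Jordan form J, which has the same characteristic polynomial as A) gives
  χ_A(x) = x^3 + 3*x^2 - 9*x + 5
which factors as (x - 1)^2*(x + 5). The eigenvalues (with algebraic multiplicities) are λ = -5 with multiplicity 1, λ = 1 with multiplicity 2.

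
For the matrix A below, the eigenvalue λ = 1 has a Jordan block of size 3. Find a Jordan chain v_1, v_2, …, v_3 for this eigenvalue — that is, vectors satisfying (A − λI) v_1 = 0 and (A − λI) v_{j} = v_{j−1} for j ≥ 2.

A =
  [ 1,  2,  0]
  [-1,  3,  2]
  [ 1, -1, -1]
A Jordan chain for λ = 1 of length 3:
v_1 = (-2, 0, -1)ᵀ
v_2 = (0, -1, 1)ᵀ
v_3 = (1, 0, 0)ᵀ

Let N = A − (1)·I. We want v_3 with N^3 v_3 = 0 but N^2 v_3 ≠ 0; then v_{j-1} := N · v_j for j = 3, …, 2.

Pick v_3 = (1, 0, 0)ᵀ.
Then v_2 = N · v_3 = (0, -1, 1)ᵀ.
Then v_1 = N · v_2 = (-2, 0, -1)ᵀ.

Sanity check: (A − (1)·I) v_1 = (0, 0, 0)ᵀ = 0. ✓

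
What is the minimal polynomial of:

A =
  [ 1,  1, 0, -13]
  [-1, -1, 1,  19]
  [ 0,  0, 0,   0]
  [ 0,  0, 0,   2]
x^4 - 2*x^3

The characteristic polynomial is χ_A(x) = x^3*(x - 2), so the eigenvalues are known. The minimal polynomial is
  m_A(x) = Π_λ (x − λ)^{k_λ}
where k_λ is the size of the *largest* Jordan block for λ (equivalently, the smallest k with (A − λI)^k v = 0 for every generalised eigenvector v of λ).

  λ = 0: largest Jordan block has size 3, contributing (x − 0)^3
  λ = 2: largest Jordan block has size 1, contributing (x − 2)

So m_A(x) = x^3*(x - 2) = x^4 - 2*x^3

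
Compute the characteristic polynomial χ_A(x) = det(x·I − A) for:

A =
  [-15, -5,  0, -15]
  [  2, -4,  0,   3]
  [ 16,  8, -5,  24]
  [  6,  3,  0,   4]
x^4 + 20*x^3 + 150*x^2 + 500*x + 625

Expanding det(x·I − A) (e.g. by cofactor expansion or by noting that A is similar to its Jordan form J, which has the same characteristic polynomial as A) gives
  χ_A(x) = x^4 + 20*x^3 + 150*x^2 + 500*x + 625
which factors as (x + 5)^4. The eigenvalues (with algebraic multiplicities) are λ = -5 with multiplicity 4.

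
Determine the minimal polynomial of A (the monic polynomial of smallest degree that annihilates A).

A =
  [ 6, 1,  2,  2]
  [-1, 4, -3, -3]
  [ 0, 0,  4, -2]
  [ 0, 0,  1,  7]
x^4 - 21*x^3 + 165*x^2 - 575*x + 750

The characteristic polynomial is χ_A(x) = (x - 6)*(x - 5)^3, so the eigenvalues are known. The minimal polynomial is
  m_A(x) = Π_λ (x − λ)^{k_λ}
where k_λ is the size of the *largest* Jordan block for λ (equivalently, the smallest k with (A − λI)^k v = 0 for every generalised eigenvector v of λ).

  λ = 5: largest Jordan block has size 3, contributing (x − 5)^3
  λ = 6: largest Jordan block has size 1, contributing (x − 6)

So m_A(x) = (x - 6)*(x - 5)^3 = x^4 - 21*x^3 + 165*x^2 - 575*x + 750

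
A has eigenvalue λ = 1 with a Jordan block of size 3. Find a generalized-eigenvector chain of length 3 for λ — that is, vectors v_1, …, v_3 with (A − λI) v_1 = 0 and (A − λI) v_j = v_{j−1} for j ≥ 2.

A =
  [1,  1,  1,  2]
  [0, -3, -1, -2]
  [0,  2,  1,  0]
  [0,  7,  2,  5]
A Jordan chain for λ = 1 of length 3:
v_1 = (12, 0, -8, 4)ᵀ
v_2 = (1, -4, 2, 7)ᵀ
v_3 = (0, 1, 0, 0)ᵀ

Let N = A − (1)·I. We want v_3 with N^3 v_3 = 0 but N^2 v_3 ≠ 0; then v_{j-1} := N · v_j for j = 3, …, 2.

Pick v_3 = (0, 1, 0, 0)ᵀ.
Then v_2 = N · v_3 = (1, -4, 2, 7)ᵀ.
Then v_1 = N · v_2 = (12, 0, -8, 4)ᵀ.

Sanity check: (A − (1)·I) v_1 = (0, 0, 0, 0)ᵀ = 0. ✓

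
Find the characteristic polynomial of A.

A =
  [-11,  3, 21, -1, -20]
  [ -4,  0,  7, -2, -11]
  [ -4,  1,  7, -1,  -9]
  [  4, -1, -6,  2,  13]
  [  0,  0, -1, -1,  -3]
x^5 + 5*x^4 + 10*x^3 + 10*x^2 + 5*x + 1

Expanding det(x·I − A) (e.g. by cofactor expansion or by noting that A is similar to its Jordan form J, which has the same characteristic polynomial as A) gives
  χ_A(x) = x^5 + 5*x^4 + 10*x^3 + 10*x^2 + 5*x + 1
which factors as (x + 1)^5. The eigenvalues (with algebraic multiplicities) are λ = -1 with multiplicity 5.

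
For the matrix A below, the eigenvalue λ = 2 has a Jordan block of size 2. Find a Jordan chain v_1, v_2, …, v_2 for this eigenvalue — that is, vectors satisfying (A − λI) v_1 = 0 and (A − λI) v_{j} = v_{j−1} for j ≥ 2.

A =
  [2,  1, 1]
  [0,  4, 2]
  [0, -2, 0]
A Jordan chain for λ = 2 of length 2:
v_1 = (1, 2, -2)ᵀ
v_2 = (0, 1, 0)ᵀ

Let N = A − (2)·I. We want v_2 with N^2 v_2 = 0 but N^1 v_2 ≠ 0; then v_{j-1} := N · v_j for j = 2, …, 2.

Pick v_2 = (0, 1, 0)ᵀ.
Then v_1 = N · v_2 = (1, 2, -2)ᵀ.

Sanity check: (A − (2)·I) v_1 = (0, 0, 0)ᵀ = 0. ✓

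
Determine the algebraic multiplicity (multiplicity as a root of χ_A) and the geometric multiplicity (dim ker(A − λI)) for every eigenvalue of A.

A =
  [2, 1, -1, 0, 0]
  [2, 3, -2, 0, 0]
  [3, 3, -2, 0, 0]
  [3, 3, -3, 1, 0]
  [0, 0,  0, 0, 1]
λ = 1: alg = 5, geom = 4

Step 1 — factor the characteristic polynomial to read off the algebraic multiplicities:
  χ_A(x) = (x - 1)^5

Step 2 — compute geometric multiplicities via the rank-nullity identity g(λ) = n − rank(A − λI):
  rank(A − (1)·I) = 1, so dim ker(A − (1)·I) = n − 1 = 4

Summary:
  λ = 1: algebraic multiplicity = 5, geometric multiplicity = 4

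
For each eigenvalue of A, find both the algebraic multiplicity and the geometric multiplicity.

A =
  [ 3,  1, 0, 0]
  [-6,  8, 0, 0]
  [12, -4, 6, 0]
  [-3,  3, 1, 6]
λ = 5: alg = 1, geom = 1; λ = 6: alg = 3, geom = 2

Step 1 — factor the characteristic polynomial to read off the algebraic multiplicities:
  χ_A(x) = (x - 6)^3*(x - 5)

Step 2 — compute geometric multiplicities via the rank-nullity identity g(λ) = n − rank(A − λI):
  rank(A − (5)·I) = 3, so dim ker(A − (5)·I) = n − 3 = 1
  rank(A − (6)·I) = 2, so dim ker(A − (6)·I) = n − 2 = 2

Summary:
  λ = 5: algebraic multiplicity = 1, geometric multiplicity = 1
  λ = 6: algebraic multiplicity = 3, geometric multiplicity = 2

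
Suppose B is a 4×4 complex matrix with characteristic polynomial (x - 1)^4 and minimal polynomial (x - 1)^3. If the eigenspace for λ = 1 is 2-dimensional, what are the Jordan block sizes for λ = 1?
Block sizes for λ = 1: [3, 1]

Step 1 — from the characteristic polynomial, algebraic multiplicity of λ = 1 is 4. From dim ker(B − (1)·I) = 2, there are exactly 2 Jordan blocks for λ = 1.
Step 2 — from the minimal polynomial, the factor (x − 1)^3 tells us the largest block for λ = 1 has size 3.
Step 3 — with total size 4, 2 blocks, and largest block 3, the block sizes (in nonincreasing order) are [3, 1].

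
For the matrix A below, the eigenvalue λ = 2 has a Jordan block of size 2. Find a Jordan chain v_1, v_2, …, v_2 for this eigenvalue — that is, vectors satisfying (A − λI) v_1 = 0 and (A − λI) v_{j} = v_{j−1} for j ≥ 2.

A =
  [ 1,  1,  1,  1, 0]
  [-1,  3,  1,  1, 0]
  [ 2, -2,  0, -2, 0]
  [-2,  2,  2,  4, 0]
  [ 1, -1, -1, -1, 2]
A Jordan chain for λ = 2 of length 2:
v_1 = (-1, -1, 2, -2, 1)ᵀ
v_2 = (1, 0, 0, 0, 0)ᵀ

Let N = A − (2)·I. We want v_2 with N^2 v_2 = 0 but N^1 v_2 ≠ 0; then v_{j-1} := N · v_j for j = 2, …, 2.

Pick v_2 = (1, 0, 0, 0, 0)ᵀ.
Then v_1 = N · v_2 = (-1, -1, 2, -2, 1)ᵀ.

Sanity check: (A − (2)·I) v_1 = (0, 0, 0, 0, 0)ᵀ = 0. ✓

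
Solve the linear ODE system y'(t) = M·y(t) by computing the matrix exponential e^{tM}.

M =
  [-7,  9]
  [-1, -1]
e^{tM} =
  [-3*t*exp(-4*t) + exp(-4*t), 9*t*exp(-4*t)]
  [-t*exp(-4*t), 3*t*exp(-4*t) + exp(-4*t)]

Strategy: write M = P · J · P⁻¹ where J is a Jordan canonical form, so e^{tM} = P · e^{tJ} · P⁻¹, and e^{tJ} can be computed block-by-block.

M has Jordan form
J =
  [-4,  1]
  [ 0, -4]
(up to reordering of blocks).

Per-block formulas:
  For a 2×2 Jordan block J_2(-4): exp(t · J_2(-4)) = e^(-4t)·(I + t·N), where N is the 2×2 nilpotent shift.

After assembling e^{tJ} and conjugating by P, we get:

e^{tM} =
  [-3*t*exp(-4*t) + exp(-4*t), 9*t*exp(-4*t)]
  [-t*exp(-4*t), 3*t*exp(-4*t) + exp(-4*t)]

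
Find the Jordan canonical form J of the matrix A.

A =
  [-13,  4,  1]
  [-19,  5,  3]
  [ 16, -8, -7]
J_3(-5)

The characteristic polynomial is
  det(x·I − A) = x^3 + 15*x^2 + 75*x + 125 = (x + 5)^3

Eigenvalues and multiplicities (the geometric multiplicity of λ is n − rank(A − λI), which equals the number of Jordan blocks for λ):
  λ = -5: algebraic multiplicity = 3, geometric multiplicity = 1

Determining the block sizes for each eigenvalue:
  λ = -5: one block (gm = 1), so the single block has size am = 3 → block sizes [3]

Assembling the blocks gives a Jordan form
J =
  [-5,  1,  0]
  [ 0, -5,  1]
  [ 0,  0, -5]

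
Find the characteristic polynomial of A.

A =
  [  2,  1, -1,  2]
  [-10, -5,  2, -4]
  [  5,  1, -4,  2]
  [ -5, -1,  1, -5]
x^4 + 12*x^3 + 54*x^2 + 108*x + 81

Expanding det(x·I − A) (e.g. by cofactor expansion or by noting that A is similar to its Jordan form J, which has the same characteristic polynomial as A) gives
  χ_A(x) = x^4 + 12*x^3 + 54*x^2 + 108*x + 81
which factors as (x + 3)^4. The eigenvalues (with algebraic multiplicities) are λ = -3 with multiplicity 4.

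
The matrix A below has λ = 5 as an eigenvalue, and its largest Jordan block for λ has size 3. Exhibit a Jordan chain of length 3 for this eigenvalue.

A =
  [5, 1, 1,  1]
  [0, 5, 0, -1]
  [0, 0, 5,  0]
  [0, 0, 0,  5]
A Jordan chain for λ = 5 of length 3:
v_1 = (-1, 0, 0, 0)ᵀ
v_2 = (1, -1, 0, 0)ᵀ
v_3 = (0, 0, 0, 1)ᵀ

Let N = A − (5)·I. We want v_3 with N^3 v_3 = 0 but N^2 v_3 ≠ 0; then v_{j-1} := N · v_j for j = 3, …, 2.

Pick v_3 = (0, 0, 0, 1)ᵀ.
Then v_2 = N · v_3 = (1, -1, 0, 0)ᵀ.
Then v_1 = N · v_2 = (-1, 0, 0, 0)ᵀ.

Sanity check: (A − (5)·I) v_1 = (0, 0, 0, 0)ᵀ = 0. ✓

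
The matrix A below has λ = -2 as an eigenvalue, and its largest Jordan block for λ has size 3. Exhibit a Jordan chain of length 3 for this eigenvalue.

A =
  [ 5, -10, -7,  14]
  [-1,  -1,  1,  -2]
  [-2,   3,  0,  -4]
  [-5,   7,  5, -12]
A Jordan chain for λ = -2 of length 3:
v_1 = (3, 0, -1, -2)ᵀ
v_2 = (7, -1, -2, -5)ᵀ
v_3 = (1, 0, 0, 0)ᵀ

Let N = A − (-2)·I. We want v_3 with N^3 v_3 = 0 but N^2 v_3 ≠ 0; then v_{j-1} := N · v_j for j = 3, …, 2.

Pick v_3 = (1, 0, 0, 0)ᵀ.
Then v_2 = N · v_3 = (7, -1, -2, -5)ᵀ.
Then v_1 = N · v_2 = (3, 0, -1, -2)ᵀ.

Sanity check: (A − (-2)·I) v_1 = (0, 0, 0, 0)ᵀ = 0. ✓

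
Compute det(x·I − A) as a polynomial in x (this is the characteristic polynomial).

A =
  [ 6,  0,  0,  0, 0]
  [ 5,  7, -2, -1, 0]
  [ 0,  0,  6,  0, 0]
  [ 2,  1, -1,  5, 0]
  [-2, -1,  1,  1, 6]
x^5 - 30*x^4 + 360*x^3 - 2160*x^2 + 6480*x - 7776

Expanding det(x·I − A) (e.g. by cofactor expansion or by noting that A is similar to its Jordan form J, which has the same characteristic polynomial as A) gives
  χ_A(x) = x^5 - 30*x^4 + 360*x^3 - 2160*x^2 + 6480*x - 7776
which factors as (x - 6)^5. The eigenvalues (with algebraic multiplicities) are λ = 6 with multiplicity 5.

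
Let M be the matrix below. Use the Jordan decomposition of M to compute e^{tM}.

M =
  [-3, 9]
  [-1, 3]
e^{tM} =
  [1 - 3*t, 9*t]
  [-t, 3*t + 1]

Strategy: write M = P · J · P⁻¹ where J is a Jordan canonical form, so e^{tM} = P · e^{tJ} · P⁻¹, and e^{tJ} can be computed block-by-block.

M has Jordan form
J =
  [0, 1]
  [0, 0]
(up to reordering of blocks).

Per-block formulas:
  For a 2×2 Jordan block J_2(0): exp(t · J_2(0)) = e^(0t)·(I + t·N), where N is the 2×2 nilpotent shift.

After assembling e^{tJ} and conjugating by P, we get:

e^{tM} =
  [1 - 3*t, 9*t]
  [-t, 3*t + 1]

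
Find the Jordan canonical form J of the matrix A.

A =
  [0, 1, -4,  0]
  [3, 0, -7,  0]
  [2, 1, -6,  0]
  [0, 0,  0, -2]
J_3(-2) ⊕ J_1(-2)

The characteristic polynomial is
  det(x·I − A) = x^4 + 8*x^3 + 24*x^2 + 32*x + 16 = (x + 2)^4

Eigenvalues and multiplicities (the geometric multiplicity of λ is n − rank(A − λI), which equals the number of Jordan blocks for λ):
  λ = -2: algebraic multiplicity = 4, geometric multiplicity = 2

Determining the block sizes for each eigenvalue:
  λ = -2: with am = 4 and gm = 2, the partition is not yet determined (e.g. several partitions of 4 into 2 parts exist). Let N = A − (-2)·I. Computing rank(N^1) = 2, rank(N^2) = 1, rank(N^3) = 0; the number of blocks of size ≥ j is rank(N^{j−1}) − rank(N^j), giving [2, 1, 1]. So we have 1 block(s) of size 3, 1 block(s) of size 1 → block sizes [3, 1]

Assembling the blocks gives a Jordan form
J =
  [-2,  1,  0,  0]
  [ 0, -2,  1,  0]
  [ 0,  0, -2,  0]
  [ 0,  0,  0, -2]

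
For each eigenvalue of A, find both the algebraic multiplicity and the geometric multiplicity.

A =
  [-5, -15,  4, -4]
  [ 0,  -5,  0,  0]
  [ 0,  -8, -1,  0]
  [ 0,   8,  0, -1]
λ = -5: alg = 2, geom = 1; λ = -1: alg = 2, geom = 2

Step 1 — factor the characteristic polynomial to read off the algebraic multiplicities:
  χ_A(x) = (x + 1)^2*(x + 5)^2

Step 2 — compute geometric multiplicities via the rank-nullity identity g(λ) = n − rank(A − λI):
  rank(A − (-5)·I) = 3, so dim ker(A − (-5)·I) = n − 3 = 1
  rank(A − (-1)·I) = 2, so dim ker(A − (-1)·I) = n − 2 = 2

Summary:
  λ = -5: algebraic multiplicity = 2, geometric multiplicity = 1
  λ = -1: algebraic multiplicity = 2, geometric multiplicity = 2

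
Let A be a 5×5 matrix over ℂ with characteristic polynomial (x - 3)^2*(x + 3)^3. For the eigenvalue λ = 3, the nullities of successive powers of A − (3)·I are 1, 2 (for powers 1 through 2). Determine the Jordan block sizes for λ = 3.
Block sizes for λ = 3: [2]

From the dimensions of kernels of powers, the number of Jordan blocks of size at least j is d_j − d_{j−1} where d_j = dim ker(N^j) (with d_0 = 0). Computing the differences gives [1, 1].
The number of blocks of size exactly k is (#blocks of size ≥ k) − (#blocks of size ≥ k + 1), so the partition is: 1 block(s) of size 2.
In nonincreasing order the block sizes are [2].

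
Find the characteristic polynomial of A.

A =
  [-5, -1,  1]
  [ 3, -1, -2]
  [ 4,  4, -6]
x^3 + 12*x^2 + 48*x + 64

Expanding det(x·I − A) (e.g. by cofactor expansion or by noting that A is similar to its Jordan form J, which has the same characteristic polynomial as A) gives
  χ_A(x) = x^3 + 12*x^2 + 48*x + 64
which factors as (x + 4)^3. The eigenvalues (with algebraic multiplicities) are λ = -4 with multiplicity 3.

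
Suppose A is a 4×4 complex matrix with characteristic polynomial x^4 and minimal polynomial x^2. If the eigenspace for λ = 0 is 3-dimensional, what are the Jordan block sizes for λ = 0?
Block sizes for λ = 0: [2, 1, 1]

Step 1 — from the characteristic polynomial, algebraic multiplicity of λ = 0 is 4. From dim ker(A − (0)·I) = 3, there are exactly 3 Jordan blocks for λ = 0.
Step 2 — from the minimal polynomial, the factor (x − 0)^2 tells us the largest block for λ = 0 has size 2.
Step 3 — with total size 4, 3 blocks, and largest block 2, the block sizes (in nonincreasing order) are [2, 1, 1].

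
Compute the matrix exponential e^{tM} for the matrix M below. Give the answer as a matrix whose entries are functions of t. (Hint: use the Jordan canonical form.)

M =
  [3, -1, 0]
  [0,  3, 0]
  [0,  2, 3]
e^{tM} =
  [exp(3*t), -t*exp(3*t), 0]
  [0, exp(3*t), 0]
  [0, 2*t*exp(3*t), exp(3*t)]

Strategy: write M = P · J · P⁻¹ where J is a Jordan canonical form, so e^{tM} = P · e^{tJ} · P⁻¹, and e^{tJ} can be computed block-by-block.

M has Jordan form
J =
  [3, 1, 0]
  [0, 3, 0]
  [0, 0, 3]
(up to reordering of blocks).

Per-block formulas:
  For a 2×2 Jordan block J_2(3): exp(t · J_2(3)) = e^(3t)·(I + t·N), where N is the 2×2 nilpotent shift.
  For a 1×1 block at λ = 3: exp(t · [3]) = [e^(3t)].

After assembling e^{tJ} and conjugating by P, we get:

e^{tM} =
  [exp(3*t), -t*exp(3*t), 0]
  [0, exp(3*t), 0]
  [0, 2*t*exp(3*t), exp(3*t)]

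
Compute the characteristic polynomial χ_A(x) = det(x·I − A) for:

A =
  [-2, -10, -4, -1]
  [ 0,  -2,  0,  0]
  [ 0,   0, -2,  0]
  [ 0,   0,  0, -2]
x^4 + 8*x^3 + 24*x^2 + 32*x + 16

Expanding det(x·I − A) (e.g. by cofactor expansion or by noting that A is similar to its Jordan form J, which has the same characteristic polynomial as A) gives
  χ_A(x) = x^4 + 8*x^3 + 24*x^2 + 32*x + 16
which factors as (x + 2)^4. The eigenvalues (with algebraic multiplicities) are λ = -2 with multiplicity 4.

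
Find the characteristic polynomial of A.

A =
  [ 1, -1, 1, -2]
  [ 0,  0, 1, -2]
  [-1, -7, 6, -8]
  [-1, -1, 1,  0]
x^4 - 7*x^3 + 18*x^2 - 20*x + 8

Expanding det(x·I − A) (e.g. by cofactor expansion or by noting that A is similar to its Jordan form J, which has the same characteristic polynomial as A) gives
  χ_A(x) = x^4 - 7*x^3 + 18*x^2 - 20*x + 8
which factors as (x - 2)^3*(x - 1). The eigenvalues (with algebraic multiplicities) are λ = 1 with multiplicity 1, λ = 2 with multiplicity 3.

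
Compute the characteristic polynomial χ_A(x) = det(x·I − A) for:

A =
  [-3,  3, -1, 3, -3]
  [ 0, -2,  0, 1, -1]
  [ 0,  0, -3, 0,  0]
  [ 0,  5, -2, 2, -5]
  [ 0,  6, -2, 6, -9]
x^5 + 15*x^4 + 90*x^3 + 270*x^2 + 405*x + 243

Expanding det(x·I − A) (e.g. by cofactor expansion or by noting that A is similar to its Jordan form J, which has the same characteristic polynomial as A) gives
  χ_A(x) = x^5 + 15*x^4 + 90*x^3 + 270*x^2 + 405*x + 243
which factors as (x + 3)^5. The eigenvalues (with algebraic multiplicities) are λ = -3 with multiplicity 5.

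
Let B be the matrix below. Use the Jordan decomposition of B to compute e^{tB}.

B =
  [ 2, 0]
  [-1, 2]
e^{tB} =
  [exp(2*t), 0]
  [-t*exp(2*t), exp(2*t)]

Strategy: write B = P · J · P⁻¹ where J is a Jordan canonical form, so e^{tB} = P · e^{tJ} · P⁻¹, and e^{tJ} can be computed block-by-block.

B has Jordan form
J =
  [2, 1]
  [0, 2]
(up to reordering of blocks).

Per-block formulas:
  For a 2×2 Jordan block J_2(2): exp(t · J_2(2)) = e^(2t)·(I + t·N), where N is the 2×2 nilpotent shift.

After assembling e^{tJ} and conjugating by P, we get:

e^{tB} =
  [exp(2*t), 0]
  [-t*exp(2*t), exp(2*t)]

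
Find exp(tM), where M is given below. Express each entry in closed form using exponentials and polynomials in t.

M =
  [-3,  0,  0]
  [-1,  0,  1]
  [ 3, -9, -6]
e^{tM} =
  [exp(-3*t), 0, 0]
  [-t*exp(-3*t), 3*t*exp(-3*t) + exp(-3*t), t*exp(-3*t)]
  [3*t*exp(-3*t), -9*t*exp(-3*t), -3*t*exp(-3*t) + exp(-3*t)]

Strategy: write M = P · J · P⁻¹ where J is a Jordan canonical form, so e^{tM} = P · e^{tJ} · P⁻¹, and e^{tJ} can be computed block-by-block.

M has Jordan form
J =
  [-3,  1,  0]
  [ 0, -3,  0]
  [ 0,  0, -3]
(up to reordering of blocks).

Per-block formulas:
  For a 1×1 block at λ = -3: exp(t · [-3]) = [e^(-3t)].
  For a 2×2 Jordan block J_2(-3): exp(t · J_2(-3)) = e^(-3t)·(I + t·N), where N is the 2×2 nilpotent shift.

After assembling e^{tJ} and conjugating by P, we get:

e^{tM} =
  [exp(-3*t), 0, 0]
  [-t*exp(-3*t), 3*t*exp(-3*t) + exp(-3*t), t*exp(-3*t)]
  [3*t*exp(-3*t), -9*t*exp(-3*t), -3*t*exp(-3*t) + exp(-3*t)]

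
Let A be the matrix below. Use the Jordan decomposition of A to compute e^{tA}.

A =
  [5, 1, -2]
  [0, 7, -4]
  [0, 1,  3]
e^{tA} =
  [exp(5*t), t*exp(5*t), -2*t*exp(5*t)]
  [0, 2*t*exp(5*t) + exp(5*t), -4*t*exp(5*t)]
  [0, t*exp(5*t), -2*t*exp(5*t) + exp(5*t)]

Strategy: write A = P · J · P⁻¹ where J is a Jordan canonical form, so e^{tA} = P · e^{tJ} · P⁻¹, and e^{tJ} can be computed block-by-block.

A has Jordan form
J =
  [5, 1, 0]
  [0, 5, 0]
  [0, 0, 5]
(up to reordering of blocks).

Per-block formulas:
  For a 1×1 block at λ = 5: exp(t · [5]) = [e^(5t)].
  For a 2×2 Jordan block J_2(5): exp(t · J_2(5)) = e^(5t)·(I + t·N), where N is the 2×2 nilpotent shift.

After assembling e^{tJ} and conjugating by P, we get:

e^{tA} =
  [exp(5*t), t*exp(5*t), -2*t*exp(5*t)]
  [0, 2*t*exp(5*t) + exp(5*t), -4*t*exp(5*t)]
  [0, t*exp(5*t), -2*t*exp(5*t) + exp(5*t)]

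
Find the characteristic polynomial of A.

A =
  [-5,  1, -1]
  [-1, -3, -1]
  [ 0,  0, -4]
x^3 + 12*x^2 + 48*x + 64

Expanding det(x·I − A) (e.g. by cofactor expansion or by noting that A is similar to its Jordan form J, which has the same characteristic polynomial as A) gives
  χ_A(x) = x^3 + 12*x^2 + 48*x + 64
which factors as (x + 4)^3. The eigenvalues (with algebraic multiplicities) are λ = -4 with multiplicity 3.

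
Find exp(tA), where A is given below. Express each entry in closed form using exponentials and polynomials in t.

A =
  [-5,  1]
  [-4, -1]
e^{tA} =
  [-2*t*exp(-3*t) + exp(-3*t), t*exp(-3*t)]
  [-4*t*exp(-3*t), 2*t*exp(-3*t) + exp(-3*t)]

Strategy: write A = P · J · P⁻¹ where J is a Jordan canonical form, so e^{tA} = P · e^{tJ} · P⁻¹, and e^{tJ} can be computed block-by-block.

A has Jordan form
J =
  [-3,  1]
  [ 0, -3]
(up to reordering of blocks).

Per-block formulas:
  For a 2×2 Jordan block J_2(-3): exp(t · J_2(-3)) = e^(-3t)·(I + t·N), where N is the 2×2 nilpotent shift.

After assembling e^{tJ} and conjugating by P, we get:

e^{tA} =
  [-2*t*exp(-3*t) + exp(-3*t), t*exp(-3*t)]
  [-4*t*exp(-3*t), 2*t*exp(-3*t) + exp(-3*t)]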